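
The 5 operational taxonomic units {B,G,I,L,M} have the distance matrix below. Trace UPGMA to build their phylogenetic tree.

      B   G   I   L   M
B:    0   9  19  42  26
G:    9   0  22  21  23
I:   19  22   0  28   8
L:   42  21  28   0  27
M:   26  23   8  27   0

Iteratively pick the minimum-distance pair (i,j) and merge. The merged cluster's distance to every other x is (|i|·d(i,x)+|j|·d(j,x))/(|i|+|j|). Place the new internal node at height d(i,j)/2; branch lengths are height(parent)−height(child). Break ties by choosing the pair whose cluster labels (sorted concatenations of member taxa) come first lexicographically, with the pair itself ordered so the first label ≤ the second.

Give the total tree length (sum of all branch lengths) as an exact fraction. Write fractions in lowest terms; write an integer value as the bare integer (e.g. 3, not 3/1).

iteration 1: select I,M (d=8); attach at lengths (4, 4); label the merged cluster IM
  updated: d(B,IM)=45/2, d(G,IM)=45/2, d(IM,L)=55/2
iteration 2: select B,G (d=9); attach at lengths (9/2, 9/2); label the merged cluster BG
  updated: d(BG,IM)=45/2, d(BG,L)=63/2
iteration 3: select BG,IM (d=45/2); attach at lengths (27/4, 29/4); label the merged cluster BGIM
  updated: d(BGIM,L)=59/2
iteration 4: select BGIM,L (d=59/2); attach at lengths (7/2, 59/4); label the merged cluster BGILM
final tree: (((B:9/2,G:9/2):27/4,(I:4,M:4):29/4):7/2,L:59/4)
total length: 197/4

197/4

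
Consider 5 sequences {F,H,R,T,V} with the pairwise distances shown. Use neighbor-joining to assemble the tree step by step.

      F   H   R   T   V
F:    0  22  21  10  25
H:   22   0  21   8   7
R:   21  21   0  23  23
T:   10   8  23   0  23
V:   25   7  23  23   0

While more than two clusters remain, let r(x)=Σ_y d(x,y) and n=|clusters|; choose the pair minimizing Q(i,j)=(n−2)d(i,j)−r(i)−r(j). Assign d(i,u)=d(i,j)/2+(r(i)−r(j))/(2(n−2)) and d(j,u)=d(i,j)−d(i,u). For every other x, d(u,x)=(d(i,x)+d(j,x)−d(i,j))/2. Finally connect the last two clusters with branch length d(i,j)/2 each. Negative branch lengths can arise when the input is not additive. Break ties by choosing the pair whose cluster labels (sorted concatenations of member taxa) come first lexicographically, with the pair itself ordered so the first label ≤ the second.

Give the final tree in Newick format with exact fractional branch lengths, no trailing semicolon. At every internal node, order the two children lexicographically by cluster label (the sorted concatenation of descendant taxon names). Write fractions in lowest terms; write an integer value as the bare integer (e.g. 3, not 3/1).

(((F:13/2,T:7/2):19/4,(H:1/6,V:41/6):25/4):49/8,R:49/8)

1. join H+V (d=7, Q=-115) ⇒ HV; edges |H|=1/6, |V|=41/6
  updated: d(F,HV)=20, d(HV,R)=37/2, d(HV,T)=12
2. join F+T (d=10, Q=-76) ⇒ FT; edges |F|=13/2, |T|=7/2
  updated: d(FT,HV)=11, d(FT,R)=17
3. join FT+HV (d=11, Q=-93/2) ⇒ FHTV; edges |FT|=19/4, |HV|=25/4
  updated: d(FHTV,R)=49/4
4. join FHTV+R (d=49/4) ⇒ FHRTV; edges |FHTV|=49/8, |R|=49/8
final tree: (((F:13/2,T:7/2):19/4,(H:1/6,V:41/6):25/4):49/8,R:49/8)
total length: 161/4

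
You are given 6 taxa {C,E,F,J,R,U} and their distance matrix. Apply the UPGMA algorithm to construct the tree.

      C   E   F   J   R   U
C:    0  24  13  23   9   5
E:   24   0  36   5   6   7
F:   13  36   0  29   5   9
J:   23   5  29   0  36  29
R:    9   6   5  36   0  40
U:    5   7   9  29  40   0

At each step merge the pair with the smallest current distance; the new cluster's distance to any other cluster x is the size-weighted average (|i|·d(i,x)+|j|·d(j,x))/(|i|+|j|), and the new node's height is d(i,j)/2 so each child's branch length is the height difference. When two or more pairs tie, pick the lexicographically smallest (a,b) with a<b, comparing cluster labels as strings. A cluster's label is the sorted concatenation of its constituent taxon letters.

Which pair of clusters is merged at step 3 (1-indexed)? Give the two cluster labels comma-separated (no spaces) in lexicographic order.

step 1: merge (C,U) at d=5; branch lengths C→5/2, U→5/2; new cluster CU
  updated: d(CU,E)=31/2, d(CU,F)=11, d(CU,J)=26, d(CU,R)=49/2
step 2: merge (E,J) at d=5; branch lengths E→5/2, J→5/2; new cluster EJ
  updated: d(CU,EJ)=83/4, d(EJ,F)=65/2, d(EJ,R)=21
step 3: merge (F,R) at d=5; branch lengths F→5/2, R→5/2; new cluster FR
  updated: d(CU,FR)=71/4, d(EJ,FR)=107/4
step 4: merge (CU,FR) at d=71/4; branch lengths CU→51/8, FR→51/8; new cluster CFRU
  updated: d(CFRU,EJ)=95/4
step 5: merge (CFRU,EJ) at d=95/4; branch lengths CFRU→3, EJ→75/8; new cluster CEFJRU
final tree: (((C:5/2,U:5/2):51/8,(F:5/2,R:5/2):51/8):3,(E:5/2,J:5/2):75/8)
total length: 321/8

F,R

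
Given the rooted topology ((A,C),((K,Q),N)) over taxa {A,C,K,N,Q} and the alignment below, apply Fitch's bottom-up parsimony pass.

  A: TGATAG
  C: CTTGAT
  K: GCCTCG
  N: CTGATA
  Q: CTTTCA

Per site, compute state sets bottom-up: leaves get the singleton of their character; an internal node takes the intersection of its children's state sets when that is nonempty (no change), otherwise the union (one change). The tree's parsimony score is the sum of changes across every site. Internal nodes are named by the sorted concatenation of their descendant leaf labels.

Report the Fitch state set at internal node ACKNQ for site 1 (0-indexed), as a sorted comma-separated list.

[col 0] AC: children A:{T}, C:{C} ∪→ {C,T}; cost 1
[col 0] KQ: children K:{G}, Q:{C} ∪→ {C,G}; cost 1
[col 0] KNQ: children KQ:{C,G}, N:{C} ∩→ {C}; cost 0
[col 0] ACKNQ: children AC:{C,T}, KNQ:{C} ∩→ {C}; cost 0
[col 1] AC: children A:{G}, C:{T} ∪→ {G,T}; cost 1
[col 1] KQ: children K:{C}, Q:{T} ∪→ {C,T}; cost 1
[col 1] KNQ: children KQ:{C,T}, N:{T} ∩→ {T}; cost 0
[col 1] ACKNQ: children AC:{G,T}, KNQ:{T} ∩→ {T}; cost 0
[col 2] AC: children A:{A}, C:{T} ∪→ {A,T}; cost 1
[col 2] KQ: children K:{C}, Q:{T} ∪→ {C,T}; cost 1
[col 2] KNQ: children KQ:{C,T}, N:{G} ∪→ {C,G,T}; cost 1
[col 2] ACKNQ: children AC:{A,T}, KNQ:{C,G,T} ∩→ {T}; cost 0
[col 3] AC: children A:{T}, C:{G} ∪→ {G,T}; cost 1
[col 3] KQ: children K:{T}, Q:{T} ∩→ {T}; cost 0
[col 3] KNQ: children KQ:{T}, N:{A} ∪→ {A,T}; cost 1
[col 3] ACKNQ: children AC:{G,T}, KNQ:{A,T} ∩→ {T}; cost 0
[col 4] AC: children A:{A}, C:{A} ∩→ {A}; cost 0
[col 4] KQ: children K:{C}, Q:{C} ∩→ {C}; cost 0
[col 4] KNQ: children KQ:{C}, N:{T} ∪→ {C,T}; cost 1
[col 4] ACKNQ: children AC:{A}, KNQ:{C,T} ∪→ {A,C,T}; cost 1
[col 5] AC: children A:{G}, C:{T} ∪→ {G,T}; cost 1
[col 5] KQ: children K:{G}, Q:{A} ∪→ {A,G}; cost 1
[col 5] KNQ: children KQ:{A,G}, N:{A} ∩→ {A}; cost 0
[col 5] ACKNQ: children AC:{G,T}, KNQ:{A} ∪→ {A,G,T}; cost 1
per-site changes: [2, 2, 3, 2, 2, 3]; total = 14

T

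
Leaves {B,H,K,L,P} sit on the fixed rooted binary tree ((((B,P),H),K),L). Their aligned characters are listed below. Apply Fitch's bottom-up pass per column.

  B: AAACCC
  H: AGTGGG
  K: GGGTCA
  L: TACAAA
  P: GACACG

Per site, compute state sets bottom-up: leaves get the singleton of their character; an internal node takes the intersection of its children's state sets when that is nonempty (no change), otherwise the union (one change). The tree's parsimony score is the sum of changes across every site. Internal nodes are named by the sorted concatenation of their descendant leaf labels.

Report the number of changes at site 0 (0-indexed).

site 0, node BP: B={A} ∪ P={G} → {A,G} (+1)
site 0, node BHP: BP={A,G} ∩ H={A} → {A} (+0)
site 0, node BHKP: BHP={A} ∪ K={G} → {A,G} (+1)
site 0, node BHKLP: BHKP={A,G} ∪ L={T} → {A,G,T} (+1)
site 1, node BP: B={A} ∩ P={A} → {A} (+0)
site 1, node BHP: BP={A} ∪ H={G} → {A,G} (+1)
site 1, node BHKP: BHP={A,G} ∩ K={G} → {G} (+0)
site 1, node BHKLP: BHKP={G} ∪ L={A} → {A,G} (+1)
site 2, node BP: B={A} ∪ P={C} → {A,C} (+1)
site 2, node BHP: BP={A,C} ∪ H={T} → {A,C,T} (+1)
site 2, node BHKP: BHP={A,C,T} ∪ K={G} → {A,C,G,T} (+1)
site 2, node BHKLP: BHKP={A,C,G,T} ∩ L={C} → {C} (+0)
site 3, node BP: B={C} ∪ P={A} → {A,C} (+1)
site 3, node BHP: BP={A,C} ∪ H={G} → {A,C,G} (+1)
site 3, node BHKP: BHP={A,C,G} ∪ K={T} → {A,C,G,T} (+1)
site 3, node BHKLP: BHKP={A,C,G,T} ∩ L={A} → {A} (+0)
site 4, node BP: B={C} ∩ P={C} → {C} (+0)
site 4, node BHP: BP={C} ∪ H={G} → {C,G} (+1)
site 4, node BHKP: BHP={C,G} ∩ K={C} → {C} (+0)
site 4, node BHKLP: BHKP={C} ∪ L={A} → {A,C} (+1)
site 5, node BP: B={C} ∪ P={G} → {C,G} (+1)
site 5, node BHP: BP={C,G} ∩ H={G} → {G} (+0)
site 5, node BHKP: BHP={G} ∪ K={A} → {A,G} (+1)
site 5, node BHKLP: BHKP={A,G} ∩ L={A} → {A} (+0)
per-site changes: [3, 2, 3, 3, 2, 2]; total = 15

3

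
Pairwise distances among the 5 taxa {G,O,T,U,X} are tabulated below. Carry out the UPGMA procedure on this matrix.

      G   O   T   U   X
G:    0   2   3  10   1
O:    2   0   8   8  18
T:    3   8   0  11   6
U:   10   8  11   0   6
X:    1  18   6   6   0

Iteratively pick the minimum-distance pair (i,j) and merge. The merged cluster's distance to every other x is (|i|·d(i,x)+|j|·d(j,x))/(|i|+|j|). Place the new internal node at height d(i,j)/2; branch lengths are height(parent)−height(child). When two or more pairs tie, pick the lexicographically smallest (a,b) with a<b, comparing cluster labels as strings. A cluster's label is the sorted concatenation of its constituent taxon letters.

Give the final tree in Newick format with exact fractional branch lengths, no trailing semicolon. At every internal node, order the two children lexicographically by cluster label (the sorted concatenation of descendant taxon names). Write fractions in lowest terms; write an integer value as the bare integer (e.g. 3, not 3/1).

(((G:1/2,X:1/2):7/4,T:9/4):7/3,(O:4,U:4):7/12)

iteration 1: select G,X (d=1); attach at lengths (1/2, 1/2); label the merged cluster GX
  updated: d(GX,O)=10, d(GX,T)=9/2, d(GX,U)=8
iteration 2: select GX,T (d=9/2); attach at lengths (7/4, 9/4); label the merged cluster GTX
  updated: d(GTX,O)=28/3, d(GTX,U)=9
iteration 3: select O,U (d=8); attach at lengths (4, 4); label the merged cluster OU
  updated: d(GTX,OU)=55/6
iteration 4: select GTX,OU (d=55/6); attach at lengths (7/3, 7/12); label the merged cluster GOTUX
final tree: (((G:1/2,X:1/2):7/4,T:9/4):7/3,(O:4,U:4):7/12)
total length: 191/12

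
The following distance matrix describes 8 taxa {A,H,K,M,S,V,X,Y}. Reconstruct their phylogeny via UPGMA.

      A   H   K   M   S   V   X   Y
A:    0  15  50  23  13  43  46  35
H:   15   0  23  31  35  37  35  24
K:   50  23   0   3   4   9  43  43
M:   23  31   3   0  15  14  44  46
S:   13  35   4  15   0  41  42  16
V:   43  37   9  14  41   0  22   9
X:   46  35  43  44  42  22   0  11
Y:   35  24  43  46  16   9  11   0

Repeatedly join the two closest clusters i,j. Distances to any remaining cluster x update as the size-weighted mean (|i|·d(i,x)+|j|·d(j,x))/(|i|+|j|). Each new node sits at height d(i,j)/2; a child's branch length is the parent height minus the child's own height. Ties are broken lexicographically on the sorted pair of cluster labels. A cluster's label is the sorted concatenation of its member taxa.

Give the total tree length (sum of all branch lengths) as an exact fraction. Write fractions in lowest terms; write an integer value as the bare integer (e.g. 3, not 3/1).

4537/60

iteration 1: select K,M (d=3); attach at lengths (3/2, 3/2); label the merged cluster KM
  updated: d(A,KM)=73/2, d(H,KM)=27, d(KM,S)=19/2, d(KM,V)=23/2, d(KM,X)=87/2, d(KM,Y)=89/2
iteration 2: select V,Y (d=9); attach at lengths (9/2, 9/2); label the merged cluster VY
  updated: d(A,VY)=39, d(H,VY)=61/2, d(KM,VY)=28, d(S,VY)=57/2, d(VY,X)=33/2
iteration 3: select KM,S (d=19/2); attach at lengths (13/4, 19/4); label the merged cluster KMS
  updated: d(A,KMS)=86/3, d(H,KMS)=89/3, d(KMS,VY)=169/6, d(KMS,X)=43
iteration 4: select A,H (d=15); attach at lengths (15/2, 15/2); label the merged cluster AH
  updated: d(AH,KMS)=175/6, d(AH,VY)=139/4, d(AH,X)=81/2
iteration 5: select VY,X (d=33/2); attach at lengths (15/4, 33/4); label the merged cluster VXY
  updated: d(AH,VXY)=110/3, d(KMS,VXY)=298/9
iteration 6: select AH,KMS (d=175/6); attach at lengths (85/12, 59/6); label the merged cluster AHKMS
  updated: d(AHKMS,VXY)=518/15
iteration 7: select AHKMS,VXY (d=518/15); attach at lengths (161/60, 541/60); label the merged cluster AHKMSVXY
final tree: (((A:15/2,H:15/2):85/12,((K:3/2,M:3/2):13/4,S:19/4):59/6):161/60,((V:9/2,Y:9/2):15/4,X:33/4):541/60)
total length: 4537/60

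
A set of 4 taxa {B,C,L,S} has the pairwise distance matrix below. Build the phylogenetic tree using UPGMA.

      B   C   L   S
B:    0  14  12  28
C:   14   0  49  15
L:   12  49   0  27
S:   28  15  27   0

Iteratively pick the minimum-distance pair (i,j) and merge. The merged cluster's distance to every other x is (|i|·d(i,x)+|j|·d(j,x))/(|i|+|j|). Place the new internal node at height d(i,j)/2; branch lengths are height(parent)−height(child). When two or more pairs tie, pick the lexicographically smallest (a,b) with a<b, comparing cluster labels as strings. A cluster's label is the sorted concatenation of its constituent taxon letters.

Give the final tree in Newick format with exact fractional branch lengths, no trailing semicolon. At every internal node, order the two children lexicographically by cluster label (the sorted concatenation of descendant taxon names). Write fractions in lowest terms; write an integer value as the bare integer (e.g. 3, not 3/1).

1. join B+L (d=12) ⇒ BL; edges |B|=6, |L|=6
  updated: d(BL,C)=63/2, d(BL,S)=55/2
2. join C+S (d=15) ⇒ CS; edges |C|=15/2, |S|=15/2
  updated: d(BL,CS)=59/2
3. join BL+CS (d=59/2) ⇒ BCLS; edges |BL|=35/4, |CS|=29/4
final tree: ((B:6,L:6):35/4,(C:15/2,S:15/2):29/4)
total length: 43

((B:6,L:6):35/4,(C:15/2,S:15/2):29/4)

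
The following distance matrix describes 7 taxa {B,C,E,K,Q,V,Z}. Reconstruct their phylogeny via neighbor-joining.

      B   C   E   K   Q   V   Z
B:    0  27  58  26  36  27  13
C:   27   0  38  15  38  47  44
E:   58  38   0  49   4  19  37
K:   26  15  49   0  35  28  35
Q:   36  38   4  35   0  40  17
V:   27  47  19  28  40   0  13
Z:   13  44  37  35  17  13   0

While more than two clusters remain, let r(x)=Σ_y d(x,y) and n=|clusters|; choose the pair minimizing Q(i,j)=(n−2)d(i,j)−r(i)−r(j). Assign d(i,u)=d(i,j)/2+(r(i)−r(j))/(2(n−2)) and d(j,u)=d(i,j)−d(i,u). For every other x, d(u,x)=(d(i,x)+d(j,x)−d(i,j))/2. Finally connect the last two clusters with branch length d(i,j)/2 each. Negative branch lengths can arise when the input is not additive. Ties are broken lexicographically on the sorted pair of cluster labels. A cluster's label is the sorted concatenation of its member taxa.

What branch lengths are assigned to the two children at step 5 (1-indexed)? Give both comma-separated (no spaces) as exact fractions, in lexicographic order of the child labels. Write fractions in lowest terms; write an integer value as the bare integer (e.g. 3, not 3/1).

iteration 1: select E,Q (d=4, Q=-355); attach at lengths (11/2, -3/2); label the merged cluster EQ
  updated: d(B,EQ)=45, d(C,EQ)=36, d(EQ,K)=40, d(EQ,V)=55/2, d(EQ,Z)=25
iteration 2: select C,K (d=15, Q=-253); attach at lengths (85/8, 35/8); label the merged cluster CK
  updated: d(B,CK)=19, d(CK,EQ)=61/2, d(CK,V)=30, d(CK,Z)=32
iteration 3: select B,CK (d=19, Q=-317/2); attach at lengths (33/4, 43/4); label the merged cluster BCK
  updated: d(BCK,EQ)=113/4, d(BCK,V)=19, d(BCK,Z)=13
iteration 4: select BCK,Z (d=13, Q=-341/4); attach at lengths (141/16, 67/16); label the merged cluster BCKZ
  updated: d(BCKZ,EQ)=161/8, d(BCKZ,V)=19/2
iteration 5: select BCKZ,EQ (d=161/8, Q=-457/8); attach at lengths (17/16, 305/16); label the merged cluster BCEKQZ
  updated: d(BCEKQZ,V)=135/16
iteration 6: select BCEKQZ,V (d=135/16); attach at lengths (135/32, 135/32); label the merged cluster BCEKQVZ
final tree: ((((B:33/4,(C:85/8,K:35/8):43/4):141/16,Z:67/16):17/16,(E:11/2,Q:-3/2):305/16):135/32,V:135/32)
total length: 1273/16

17/16,305/16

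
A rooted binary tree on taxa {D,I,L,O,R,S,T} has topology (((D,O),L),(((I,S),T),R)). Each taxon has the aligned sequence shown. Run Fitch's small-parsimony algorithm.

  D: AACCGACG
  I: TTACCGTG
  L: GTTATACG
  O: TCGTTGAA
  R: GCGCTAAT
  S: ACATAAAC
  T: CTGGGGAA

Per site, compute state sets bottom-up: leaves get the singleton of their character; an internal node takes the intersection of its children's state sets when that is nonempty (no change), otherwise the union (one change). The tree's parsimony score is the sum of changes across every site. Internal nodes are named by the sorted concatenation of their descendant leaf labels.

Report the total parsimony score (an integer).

site 0, node DO: D={A} ∪ O={T} → {A,T} (+1)
site 0, node DLO: DO={A,T} ∪ L={G} → {A,G,T} (+1)
site 0, node IS: I={T} ∪ S={A} → {A,T} (+1)
site 0, node IST: IS={A,T} ∪ T={C} → {A,C,T} (+1)
site 0, node IRST: IST={A,C,T} ∪ R={G} → {A,C,G,T} (+1)
site 0, node DILORST: DLO={A,G,T} ∩ IRST={A,C,G,T} → {A,G,T} (+0)
site 1, node DO: D={A} ∪ O={C} → {A,C} (+1)
site 1, node DLO: DO={A,C} ∪ L={T} → {A,C,T} (+1)
site 1, node IS: I={T} ∪ S={C} → {C,T} (+1)
site 1, node IST: IS={C,T} ∩ T={T} → {T} (+0)
site 1, node IRST: IST={T} ∪ R={C} → {C,T} (+1)
site 1, node DILORST: DLO={A,C,T} ∩ IRST={C,T} → {C,T} (+0)
site 2, node DO: D={C} ∪ O={G} → {C,G} (+1)
site 2, node DLO: DO={C,G} ∪ L={T} → {C,G,T} (+1)
site 2, node IS: I={A} ∩ S={A} → {A} (+0)
site 2, node IST: IS={A} ∪ T={G} → {A,G} (+1)
site 2, node IRST: IST={A,G} ∩ R={G} → {G} (+0)
site 2, node DILORST: DLO={C,G,T} ∩ IRST={G} → {G} (+0)
site 3, node DO: D={C} ∪ O={T} → {C,T} (+1)
site 3, node DLO: DO={C,T} ∪ L={A} → {A,C,T} (+1)
site 3, node IS: I={C} ∪ S={T} → {C,T} (+1)
site 3, node IST: IS={C,T} ∪ T={G} → {C,G,T} (+1)
site 3, node IRST: IST={C,G,T} ∩ R={C} → {C} (+0)
site 3, node DILORST: DLO={A,C,T} ∩ IRST={C} → {C} (+0)
site 4, node DO: D={G} ∪ O={T} → {G,T} (+1)
site 4, node DLO: DO={G,T} ∩ L={T} → {T} (+0)
site 4, node IS: I={C} ∪ S={A} → {A,C} (+1)
site 4, node IST: IS={A,C} ∪ T={G} → {A,C,G} (+1)
site 4, node IRST: IST={A,C,G} ∪ R={T} → {A,C,G,T} (+1)
site 4, node DILORST: DLO={T} ∩ IRST={A,C,G,T} → {T} (+0)
site 5, node DO: D={A} ∪ O={G} → {A,G} (+1)
site 5, node DLO: DO={A,G} ∩ L={A} → {A} (+0)
site 5, node IS: I={G} ∪ S={A} → {A,G} (+1)
site 5, node IST: IS={A,G} ∩ T={G} → {G} (+0)
site 5, node IRST: IST={G} ∪ R={A} → {A,G} (+1)
site 5, node DILORST: DLO={A} ∩ IRST={A,G} → {A} (+0)
site 6, node DO: D={C} ∪ O={A} → {A,C} (+1)
site 6, node DLO: DO={A,C} ∩ L={C} → {C} (+0)
site 6, node IS: I={T} ∪ S={A} → {A,T} (+1)
site 6, node IST: IS={A,T} ∩ T={A} → {A} (+0)
site 6, node IRST: IST={A} ∩ R={A} → {A} (+0)
site 6, node DILORST: DLO={C} ∪ IRST={A} → {A,C} (+1)
site 7, node DO: D={G} ∪ O={A} → {A,G} (+1)
site 7, node DLO: DO={A,G} ∩ L={G} → {G} (+0)
site 7, node IS: I={G} ∪ S={C} → {C,G} (+1)
site 7, node IST: IS={C,G} ∪ T={A} → {A,C,G} (+1)
site 7, node IRST: IST={A,C,G} ∪ R={T} → {A,C,G,T} (+1)
site 7, node DILORST: DLO={G} ∩ IRST={A,C,G,T} → {G} (+0)
per-site changes: [5, 4, 3, 4, 4, 3, 3, 4]; total = 30

30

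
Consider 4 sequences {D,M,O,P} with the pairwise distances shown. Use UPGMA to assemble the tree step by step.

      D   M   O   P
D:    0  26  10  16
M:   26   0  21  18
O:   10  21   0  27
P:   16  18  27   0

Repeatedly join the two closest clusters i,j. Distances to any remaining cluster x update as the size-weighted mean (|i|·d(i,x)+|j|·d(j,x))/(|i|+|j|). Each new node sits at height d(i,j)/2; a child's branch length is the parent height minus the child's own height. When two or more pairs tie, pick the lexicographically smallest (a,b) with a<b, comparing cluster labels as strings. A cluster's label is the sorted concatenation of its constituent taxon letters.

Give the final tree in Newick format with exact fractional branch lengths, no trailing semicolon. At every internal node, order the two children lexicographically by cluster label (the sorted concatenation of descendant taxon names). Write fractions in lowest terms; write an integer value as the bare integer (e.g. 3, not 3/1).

step 1: merge (D,O) at d=10; branch lengths D→5, O→5; new cluster DO
  updated: d(DO,M)=47/2, d(DO,P)=43/2
step 2: merge (M,P) at d=18; branch lengths M→9, P→9; new cluster MP
  updated: d(DO,MP)=45/2
step 3: merge (DO,MP) at d=45/2; branch lengths DO→25/4, MP→9/4; new cluster DMOP
final tree: ((D:5,O:5):25/4,(M:9,P:9):9/4)
total length: 73/2

((D:5,O:5):25/4,(M:9,P:9):9/4)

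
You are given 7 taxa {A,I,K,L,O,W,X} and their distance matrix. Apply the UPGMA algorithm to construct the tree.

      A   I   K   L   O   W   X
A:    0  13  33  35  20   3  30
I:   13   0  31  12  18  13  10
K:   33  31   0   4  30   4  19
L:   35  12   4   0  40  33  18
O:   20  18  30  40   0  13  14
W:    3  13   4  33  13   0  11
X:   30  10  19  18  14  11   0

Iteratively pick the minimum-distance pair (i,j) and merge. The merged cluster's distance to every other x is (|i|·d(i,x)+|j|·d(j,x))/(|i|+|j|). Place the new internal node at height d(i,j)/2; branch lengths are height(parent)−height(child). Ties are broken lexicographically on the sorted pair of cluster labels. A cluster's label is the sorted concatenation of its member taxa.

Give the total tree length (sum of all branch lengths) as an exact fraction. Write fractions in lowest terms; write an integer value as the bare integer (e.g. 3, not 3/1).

1. join A+W (d=3) ⇒ AW; edges |A|=3/2, |W|=3/2
  updated: d(AW,I)=13, d(AW,K)=37/2, d(AW,L)=34, d(AW,O)=33/2, d(AW,X)=41/2
2. join K+L (d=4) ⇒ KL; edges |K|=2, |L|=2
  updated: d(AW,KL)=105/4, d(I,KL)=43/2, d(KL,O)=35, d(KL,X)=37/2
3. join I+X (d=10) ⇒ IX; edges |I|=5, |X|=5
  updated: d(AW,IX)=67/4, d(IX,KL)=20, d(IX,O)=16
4. join IX+O (d=16) ⇒ IOX; edges |IX|=3, |O|=8
  updated: d(AW,IOX)=50/3, d(IOX,KL)=25
5. join AW+IOX (d=50/3) ⇒ AIOWX; edges |AW|=41/6, |IOX|=1/3
  updated: d(AIOWX,KL)=51/2
6. join AIOWX+KL (d=51/2) ⇒ AIKLOWX; edges |AIOWX|=53/12, |KL|=43/4
final tree: (((A:3/2,W:3/2):41/6,((I:5,X:5):3,O:8):1/3):53/12,(K:2,L:2):43/4)
total length: 151/3

151/3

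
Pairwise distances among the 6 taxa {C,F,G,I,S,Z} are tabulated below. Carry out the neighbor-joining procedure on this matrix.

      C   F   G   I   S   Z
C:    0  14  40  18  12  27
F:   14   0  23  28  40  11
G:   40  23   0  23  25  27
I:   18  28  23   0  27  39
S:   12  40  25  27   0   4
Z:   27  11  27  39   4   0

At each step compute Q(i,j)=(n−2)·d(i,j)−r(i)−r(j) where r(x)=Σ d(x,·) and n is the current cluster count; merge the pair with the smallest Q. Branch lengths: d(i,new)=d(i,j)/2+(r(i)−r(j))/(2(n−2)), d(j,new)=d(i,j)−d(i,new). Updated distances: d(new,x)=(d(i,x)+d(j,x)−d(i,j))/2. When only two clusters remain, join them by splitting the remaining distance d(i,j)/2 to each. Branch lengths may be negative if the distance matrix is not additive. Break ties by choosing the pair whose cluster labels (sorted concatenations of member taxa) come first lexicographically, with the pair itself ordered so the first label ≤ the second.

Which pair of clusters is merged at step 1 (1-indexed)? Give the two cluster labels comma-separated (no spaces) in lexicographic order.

step 1: merge (S,Z) at d=4, Q=-200; branch lengths S→2, Z→2; new cluster SZ
  updated: d(C,SZ)=35/2, d(F,SZ)=47/2, d(G,SZ)=24, d(I,SZ)=31
step 2: merge (G,I) at d=23, Q=-141; branch lengths G→79/6, I→59/6; new cluster GI
  updated: d(C,GI)=35/2, d(F,GI)=14, d(GI,SZ)=16
step 3: merge (C,F) at d=14, Q=-145/2; branch lengths C→51/8, F→61/8; new cluster CF
  updated: d(CF,GI)=35/4, d(CF,SZ)=27/2
step 4: merge (CF,GI) at d=35/4, Q=-153/4; branch lengths CF→25/8, GI→45/8; new cluster CFGI
  updated: d(CFGI,SZ)=83/8
step 5: merge (CFGI,SZ) at d=83/8; branch lengths CFGI→83/16, SZ→83/16; new cluster CFGISZ
final tree: (((C:51/8,F:61/8):25/8,(G:79/6,I:59/6):45/8):83/16,(S:2,Z:2):83/16)
total length: 481/8

S,Z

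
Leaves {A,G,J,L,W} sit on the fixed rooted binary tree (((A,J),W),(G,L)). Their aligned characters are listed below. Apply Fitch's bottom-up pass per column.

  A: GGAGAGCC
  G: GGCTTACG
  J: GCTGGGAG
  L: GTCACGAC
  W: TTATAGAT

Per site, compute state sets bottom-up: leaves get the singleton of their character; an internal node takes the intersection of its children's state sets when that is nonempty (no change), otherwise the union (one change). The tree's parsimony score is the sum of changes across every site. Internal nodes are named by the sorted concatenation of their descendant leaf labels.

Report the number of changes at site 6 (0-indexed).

2

[col 0] AJ: children A:{G}, J:{G} ∩→ {G}; cost 0
[col 0] AJW: children AJ:{G}, W:{T} ∪→ {G,T}; cost 1
[col 0] GL: children G:{G}, L:{G} ∩→ {G}; cost 0
[col 0] AGJLW: children AJW:{G,T}, GL:{G} ∩→ {G}; cost 0
[col 1] AJ: children A:{G}, J:{C} ∪→ {C,G}; cost 1
[col 1] AJW: children AJ:{C,G}, W:{T} ∪→ {C,G,T}; cost 1
[col 1] GL: children G:{G}, L:{T} ∪→ {G,T}; cost 1
[col 1] AGJLW: children AJW:{C,G,T}, GL:{G,T} ∩→ {G,T}; cost 0
[col 2] AJ: children A:{A}, J:{T} ∪→ {A,T}; cost 1
[col 2] AJW: children AJ:{A,T}, W:{A} ∩→ {A}; cost 0
[col 2] GL: children G:{C}, L:{C} ∩→ {C}; cost 0
[col 2] AGJLW: children AJW:{A}, GL:{C} ∪→ {A,C}; cost 1
[col 3] AJ: children A:{G}, J:{G} ∩→ {G}; cost 0
[col 3] AJW: children AJ:{G}, W:{T} ∪→ {G,T}; cost 1
[col 3] GL: children G:{T}, L:{A} ∪→ {A,T}; cost 1
[col 3] AGJLW: children AJW:{G,T}, GL:{A,T} ∩→ {T}; cost 0
[col 4] AJ: children A:{A}, J:{G} ∪→ {A,G}; cost 1
[col 4] AJW: children AJ:{A,G}, W:{A} ∩→ {A}; cost 0
[col 4] GL: children G:{T}, L:{C} ∪→ {C,T}; cost 1
[col 4] AGJLW: children AJW:{A}, GL:{C,T} ∪→ {A,C,T}; cost 1
[col 5] AJ: children A:{G}, J:{G} ∩→ {G}; cost 0
[col 5] AJW: children AJ:{G}, W:{G} ∩→ {G}; cost 0
[col 5] GL: children G:{A}, L:{G} ∪→ {A,G}; cost 1
[col 5] AGJLW: children AJW:{G}, GL:{A,G} ∩→ {G}; cost 0
[col 6] AJ: children A:{C}, J:{A} ∪→ {A,C}; cost 1
[col 6] AJW: children AJ:{A,C}, W:{A} ∩→ {A}; cost 0
[col 6] GL: children G:{C}, L:{A} ∪→ {A,C}; cost 1
[col 6] AGJLW: children AJW:{A}, GL:{A,C} ∩→ {A}; cost 0
[col 7] AJ: children A:{C}, J:{G} ∪→ {C,G}; cost 1
[col 7] AJW: children AJ:{C,G}, W:{T} ∪→ {C,G,T}; cost 1
[col 7] GL: children G:{G}, L:{C} ∪→ {C,G}; cost 1
[col 7] AGJLW: children AJW:{C,G,T}, GL:{C,G} ∩→ {C,G}; cost 0
per-site changes: [1, 3, 2, 2, 3, 1, 2, 3]; total = 17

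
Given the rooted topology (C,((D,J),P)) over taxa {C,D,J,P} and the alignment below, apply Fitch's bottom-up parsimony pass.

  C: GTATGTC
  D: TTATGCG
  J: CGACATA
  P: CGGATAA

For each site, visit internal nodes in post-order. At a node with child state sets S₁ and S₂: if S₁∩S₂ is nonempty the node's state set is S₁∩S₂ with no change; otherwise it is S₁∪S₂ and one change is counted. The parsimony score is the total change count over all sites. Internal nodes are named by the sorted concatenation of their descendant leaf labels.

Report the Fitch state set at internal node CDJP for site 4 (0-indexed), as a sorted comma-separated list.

DJ@0: {T} ∪ {C} = {C,T} (union, +1)
DJP@0: {C,T} ∩ {C} = {C} (intersection, +0)
CDJP@0: {G} ∪ {C} = {C,G} (union, +1)
DJ@1: {T} ∪ {G} = {G,T} (union, +1)
DJP@1: {G,T} ∩ {G} = {G} (intersection, +0)
CDJP@1: {T} ∪ {G} = {G,T} (union, +1)
DJ@2: {A} ∩ {A} = {A} (intersection, +0)
DJP@2: {A} ∪ {G} = {A,G} (union, +1)
CDJP@2: {A} ∩ {A,G} = {A} (intersection, +0)
DJ@3: {T} ∪ {C} = {C,T} (union, +1)
DJP@3: {C,T} ∪ {A} = {A,C,T} (union, +1)
CDJP@3: {T} ∩ {A,C,T} = {T} (intersection, +0)
DJ@4: {G} ∪ {A} = {A,G} (union, +1)
DJP@4: {A,G} ∪ {T} = {A,G,T} (union, +1)
CDJP@4: {G} ∩ {A,G,T} = {G} (intersection, +0)
DJ@5: {C} ∪ {T} = {C,T} (union, +1)
DJP@5: {C,T} ∪ {A} = {A,C,T} (union, +1)
CDJP@5: {T} ∩ {A,C,T} = {T} (intersection, +0)
DJ@6: {G} ∪ {A} = {A,G} (union, +1)
DJP@6: {A,G} ∩ {A} = {A} (intersection, +0)
CDJP@6: {C} ∪ {A} = {A,C} (union, +1)
per-site changes: [2, 2, 1, 2, 2, 2, 2]; total = 13

G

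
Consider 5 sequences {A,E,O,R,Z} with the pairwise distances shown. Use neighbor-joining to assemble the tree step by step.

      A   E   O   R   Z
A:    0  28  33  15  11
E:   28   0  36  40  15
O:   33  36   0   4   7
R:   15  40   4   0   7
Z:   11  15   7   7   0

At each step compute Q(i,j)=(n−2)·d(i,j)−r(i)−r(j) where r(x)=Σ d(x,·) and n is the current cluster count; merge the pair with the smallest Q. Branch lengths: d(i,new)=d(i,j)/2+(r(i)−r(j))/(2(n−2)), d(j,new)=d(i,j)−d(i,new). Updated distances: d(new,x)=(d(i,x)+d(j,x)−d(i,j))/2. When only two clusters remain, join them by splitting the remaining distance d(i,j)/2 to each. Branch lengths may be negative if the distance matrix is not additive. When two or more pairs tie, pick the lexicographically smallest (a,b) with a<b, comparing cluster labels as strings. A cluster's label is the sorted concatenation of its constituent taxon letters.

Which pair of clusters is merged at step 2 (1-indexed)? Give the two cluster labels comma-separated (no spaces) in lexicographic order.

A,E

iteration 1: select O,R (d=4, Q=-134); attach at lengths (13/3, -1/3); label the merged cluster OR
  updated: d(A,OR)=22, d(E,OR)=36, d(OR,Z)=5
iteration 2: select A,E (d=28, Q=-84); attach at lengths (19/2, 37/2); label the merged cluster AE
  updated: d(AE,OR)=15, d(AE,Z)=-1
iteration 3: select AE,OR (d=15, Q=-19); attach at lengths (9/2, 21/2); label the merged cluster AEOR
  updated: d(AEOR,Z)=-11/2
iteration 4: select AEOR,Z (d=-11/2); attach at lengths (-11/4, -11/4); label the merged cluster AEORZ
final tree: (((A:19/2,E:37/2):9/2,(O:13/3,R:-1/3):21/2):-11/4,Z:-11/4)
total length: 83/2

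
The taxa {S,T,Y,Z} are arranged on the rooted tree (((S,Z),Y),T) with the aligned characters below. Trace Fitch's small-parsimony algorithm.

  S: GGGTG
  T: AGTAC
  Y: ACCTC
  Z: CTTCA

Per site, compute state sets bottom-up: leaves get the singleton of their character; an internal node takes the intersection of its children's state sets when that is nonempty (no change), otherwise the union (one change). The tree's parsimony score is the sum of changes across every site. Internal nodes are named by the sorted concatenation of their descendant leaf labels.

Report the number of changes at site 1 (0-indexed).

2

site 0, node SZ: S={G} ∪ Z={C} → {C,G} (+1)
site 0, node SYZ: SZ={C,G} ∪ Y={A} → {A,C,G} (+1)
site 0, node STYZ: SYZ={A,C,G} ∩ T={A} → {A} (+0)
site 1, node SZ: S={G} ∪ Z={T} → {G,T} (+1)
site 1, node SYZ: SZ={G,T} ∪ Y={C} → {C,G,T} (+1)
site 1, node STYZ: SYZ={C,G,T} ∩ T={G} → {G} (+0)
site 2, node SZ: S={G} ∪ Z={T} → {G,T} (+1)
site 2, node SYZ: SZ={G,T} ∪ Y={C} → {C,G,T} (+1)
site 2, node STYZ: SYZ={C,G,T} ∩ T={T} → {T} (+0)
site 3, node SZ: S={T} ∪ Z={C} → {C,T} (+1)
site 3, node SYZ: SZ={C,T} ∩ Y={T} → {T} (+0)
site 3, node STYZ: SYZ={T} ∪ T={A} → {A,T} (+1)
site 4, node SZ: S={G} ∪ Z={A} → {A,G} (+1)
site 4, node SYZ: SZ={A,G} ∪ Y={C} → {A,C,G} (+1)
site 4, node STYZ: SYZ={A,C,G} ∩ T={C} → {C} (+0)
per-site changes: [2, 2, 2, 2, 2]; total = 10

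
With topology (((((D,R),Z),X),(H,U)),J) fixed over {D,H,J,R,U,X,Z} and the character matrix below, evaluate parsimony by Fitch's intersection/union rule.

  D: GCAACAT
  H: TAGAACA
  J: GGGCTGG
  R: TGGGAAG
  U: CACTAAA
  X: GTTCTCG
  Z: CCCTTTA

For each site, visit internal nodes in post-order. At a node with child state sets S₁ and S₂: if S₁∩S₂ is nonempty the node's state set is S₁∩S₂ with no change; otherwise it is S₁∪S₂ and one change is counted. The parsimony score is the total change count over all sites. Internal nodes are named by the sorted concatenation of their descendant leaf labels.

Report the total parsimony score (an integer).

site 0, node DR: D={G} ∪ R={T} → {G,T} (+1)
site 0, node DRZ: DR={G,T} ∪ Z={C} → {C,G,T} (+1)
site 0, node DRXZ: DRZ={C,G,T} ∩ X={G} → {G} (+0)
site 0, node HU: H={T} ∪ U={C} → {C,T} (+1)
site 0, node DHRUXZ: DRXZ={G} ∪ HU={C,T} → {C,G,T} (+1)
site 0, node DHJRUXZ: DHRUXZ={C,G,T} ∩ J={G} → {G} (+0)
site 1, node DR: D={C} ∪ R={G} → {C,G} (+1)
site 1, node DRZ: DR={C,G} ∩ Z={C} → {C} (+0)
site 1, node DRXZ: DRZ={C} ∪ X={T} → {C,T} (+1)
site 1, node HU: H={A} ∩ U={A} → {A} (+0)
site 1, node DHRUXZ: DRXZ={C,T} ∪ HU={A} → {A,C,T} (+1)
site 1, node DHJRUXZ: DHRUXZ={A,C,T} ∪ J={G} → {A,C,G,T} (+1)
site 2, node DR: D={A} ∪ R={G} → {A,G} (+1)
site 2, node DRZ: DR={A,G} ∪ Z={C} → {A,C,G} (+1)
site 2, node DRXZ: DRZ={A,C,G} ∪ X={T} → {A,C,G,T} (+1)
site 2, node HU: H={G} ∪ U={C} → {C,G} (+1)
site 2, node DHRUXZ: DRXZ={A,C,G,T} ∩ HU={C,G} → {C,G} (+0)
site 2, node DHJRUXZ: DHRUXZ={C,G} ∩ J={G} → {G} (+0)
site 3, node DR: D={A} ∪ R={G} → {A,G} (+1)
site 3, node DRZ: DR={A,G} ∪ Z={T} → {A,G,T} (+1)
site 3, node DRXZ: DRZ={A,G,T} ∪ X={C} → {A,C,G,T} (+1)
site 3, node HU: H={A} ∪ U={T} → {A,T} (+1)
site 3, node DHRUXZ: DRXZ={A,C,G,T} ∩ HU={A,T} → {A,T} (+0)
site 3, node DHJRUXZ: DHRUXZ={A,T} ∪ J={C} → {A,C,T} (+1)
site 4, node DR: D={C} ∪ R={A} → {A,C} (+1)
site 4, node DRZ: DR={A,C} ∪ Z={T} → {A,C,T} (+1)
site 4, node DRXZ: DRZ={A,C,T} ∩ X={T} → {T} (+0)
site 4, node HU: H={A} ∩ U={A} → {A} (+0)
site 4, node DHRUXZ: DRXZ={T} ∪ HU={A} → {A,T} (+1)
site 4, node DHJRUXZ: DHRUXZ={A,T} ∩ J={T} → {T} (+0)
site 5, node DR: D={A} ∩ R={A} → {A} (+0)
site 5, node DRZ: DR={A} ∪ Z={T} → {A,T} (+1)
site 5, node DRXZ: DRZ={A,T} ∪ X={C} → {A,C,T} (+1)
site 5, node HU: H={C} ∪ U={A} → {A,C} (+1)
site 5, node DHRUXZ: DRXZ={A,C,T} ∩ HU={A,C} → {A,C} (+0)
site 5, node DHJRUXZ: DHRUXZ={A,C} ∪ J={G} → {A,C,G} (+1)
site 6, node DR: D={T} ∪ R={G} → {G,T} (+1)
site 6, node DRZ: DR={G,T} ∪ Z={A} → {A,G,T} (+1)
site 6, node DRXZ: DRZ={A,G,T} ∩ X={G} → {G} (+0)
site 6, node HU: H={A} ∩ U={A} → {A} (+0)
site 6, node DHRUXZ: DRXZ={G} ∪ HU={A} → {A,G} (+1)
site 6, node DHJRUXZ: DHRUXZ={A,G} ∩ J={G} → {G} (+0)
per-site changes: [4, 4, 4, 5, 3, 4, 3]; total = 27

27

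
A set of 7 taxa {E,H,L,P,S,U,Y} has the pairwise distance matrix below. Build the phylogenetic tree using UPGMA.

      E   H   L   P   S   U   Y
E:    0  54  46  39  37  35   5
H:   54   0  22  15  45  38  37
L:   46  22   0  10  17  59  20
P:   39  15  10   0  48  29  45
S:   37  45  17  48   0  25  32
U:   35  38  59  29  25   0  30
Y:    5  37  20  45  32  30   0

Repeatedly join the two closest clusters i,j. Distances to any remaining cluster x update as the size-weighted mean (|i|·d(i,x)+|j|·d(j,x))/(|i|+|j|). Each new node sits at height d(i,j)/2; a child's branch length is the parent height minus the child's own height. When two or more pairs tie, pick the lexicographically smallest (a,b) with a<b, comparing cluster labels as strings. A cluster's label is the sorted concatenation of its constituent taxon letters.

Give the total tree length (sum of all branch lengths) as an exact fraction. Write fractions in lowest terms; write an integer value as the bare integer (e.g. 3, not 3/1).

343/4

1. join E+Y (d=5) ⇒ EY; edges |E|=5/2, |Y|=5/2
  updated: d(EY,H)=91/2, d(EY,L)=33, d(EY,P)=42, d(EY,S)=69/2, d(EY,U)=65/2
2. join L+P (d=10) ⇒ LP; edges |L|=5, |P|=5
  updated: d(EY,LP)=75/2, d(H,LP)=37/2, d(LP,S)=65/2, d(LP,U)=44
3. join H+LP (d=37/2) ⇒ HLP; edges |H|=37/4, |LP|=17/4
  updated: d(EY,HLP)=241/6, d(HLP,S)=110/3, d(HLP,U)=42
4. join S+U (d=25) ⇒ SU; edges |S|=25/2, |U|=25/2
  updated: d(EY,SU)=67/2, d(HLP,SU)=118/3
5. join EY+SU (d=67/2) ⇒ ESUY; edges |EY|=57/4, |SU|=17/4
  updated: d(ESUY,HLP)=159/4
6. join ESUY+HLP (d=159/4) ⇒ EHLPSUY; edges |ESUY|=25/8, |HLP|=85/8
final tree: (((E:5/2,Y:5/2):57/4,(S:25/2,U:25/2):17/4):25/8,(H:37/4,(L:5,P:5):17/4):85/8)
total length: 343/4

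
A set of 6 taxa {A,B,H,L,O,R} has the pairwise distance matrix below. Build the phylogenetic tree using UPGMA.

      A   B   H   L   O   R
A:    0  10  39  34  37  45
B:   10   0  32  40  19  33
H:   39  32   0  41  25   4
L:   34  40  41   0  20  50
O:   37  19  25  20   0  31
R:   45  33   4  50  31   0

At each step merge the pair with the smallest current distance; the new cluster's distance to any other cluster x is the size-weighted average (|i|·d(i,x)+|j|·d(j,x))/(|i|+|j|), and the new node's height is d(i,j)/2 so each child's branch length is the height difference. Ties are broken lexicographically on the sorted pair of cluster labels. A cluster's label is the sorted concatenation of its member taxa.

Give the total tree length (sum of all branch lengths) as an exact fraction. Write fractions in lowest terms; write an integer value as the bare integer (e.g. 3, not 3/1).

281/4

iteration 1: select H,R (d=4); attach at lengths (2, 2); label the merged cluster HR
  updated: d(A,HR)=42, d(B,HR)=65/2, d(HR,L)=91/2, d(HR,O)=28
iteration 2: select A,B (d=10); attach at lengths (5, 5); label the merged cluster AB
  updated: d(AB,HR)=149/4, d(AB,L)=37, d(AB,O)=28
iteration 3: select L,O (d=20); attach at lengths (10, 10); label the merged cluster LO
  updated: d(AB,LO)=65/2, d(HR,LO)=147/4
iteration 4: select AB,LO (d=65/2); attach at lengths (45/4, 25/4); label the merged cluster ABLO
  updated: d(ABLO,HR)=37
iteration 5: select ABLO,HR (d=37); attach at lengths (9/4, 33/2); label the merged cluster ABHLOR
final tree: (((A:5,B:5):45/4,(L:10,O:10):25/4):9/4,(H:2,R:2):33/2)
total length: 281/4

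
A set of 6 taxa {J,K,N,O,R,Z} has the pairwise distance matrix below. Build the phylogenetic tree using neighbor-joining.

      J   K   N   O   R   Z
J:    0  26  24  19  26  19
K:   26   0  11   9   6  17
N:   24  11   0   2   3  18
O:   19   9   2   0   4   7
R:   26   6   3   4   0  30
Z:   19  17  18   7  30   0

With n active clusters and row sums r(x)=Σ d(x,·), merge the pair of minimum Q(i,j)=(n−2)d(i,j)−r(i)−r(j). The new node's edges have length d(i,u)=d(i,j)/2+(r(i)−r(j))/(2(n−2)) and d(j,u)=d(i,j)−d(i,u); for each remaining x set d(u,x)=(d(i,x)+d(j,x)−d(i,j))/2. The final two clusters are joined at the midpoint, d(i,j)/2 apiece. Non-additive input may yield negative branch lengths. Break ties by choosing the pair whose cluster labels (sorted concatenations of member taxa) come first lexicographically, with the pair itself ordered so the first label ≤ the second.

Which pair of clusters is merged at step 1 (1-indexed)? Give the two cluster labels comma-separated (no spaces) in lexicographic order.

J,Z

1. join J+Z (d=19, Q=-129) ⇒ JZ; edges |J|=99/8, |Z|=53/8
  updated: d(JZ,K)=12, d(JZ,N)=23/2, d(JZ,O)=7/2, d(JZ,R)=37/2
2. join JZ+O (d=7/2, Q=-107/2) ⇒ JOZ; edges |JZ|=25/4, |O|=-11/4
  updated: d(JOZ,K)=35/4, d(JOZ,N)=5, d(JOZ,R)=19/2
3. join JOZ+N (d=5, Q=-129/4) ⇒ JNOZ; edges |JOZ|=57/16, |N|=23/16
  updated: d(JNOZ,K)=59/8, d(JNOZ,R)=15/4
4. join JNOZ+K (d=59/8, Q=-137/8) ⇒ JKNOZ; edges |JNOZ|=41/16, |K|=77/16
  updated: d(JKNOZ,R)=19/16
5. join JKNOZ+R (d=19/16) ⇒ JKNORZ; edges |JKNOZ|=19/32, |R|=19/32
final tree: (((((J:99/8,Z:53/8):25/4,O:-11/4):57/16,N:23/16):41/16,K:77/16):19/32,R:19/32)
total length: 577/16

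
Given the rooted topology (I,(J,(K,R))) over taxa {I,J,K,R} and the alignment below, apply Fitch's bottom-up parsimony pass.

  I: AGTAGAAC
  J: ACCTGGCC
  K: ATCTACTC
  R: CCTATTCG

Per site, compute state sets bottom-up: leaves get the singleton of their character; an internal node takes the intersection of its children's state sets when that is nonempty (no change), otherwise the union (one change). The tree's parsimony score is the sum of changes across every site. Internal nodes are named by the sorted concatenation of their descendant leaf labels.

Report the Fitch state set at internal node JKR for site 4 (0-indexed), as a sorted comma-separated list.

KR@0: {A} ∪ {C} = {A,C} (union, +1)
JKR@0: {A} ∩ {A,C} = {A} (intersection, +0)
IJKR@0: {A} ∩ {A} = {A} (intersection, +0)
KR@1: {T} ∪ {C} = {C,T} (union, +1)
JKR@1: {C} ∩ {C,T} = {C} (intersection, +0)
IJKR@1: {G} ∪ {C} = {C,G} (union, +1)
KR@2: {C} ∪ {T} = {C,T} (union, +1)
JKR@2: {C} ∩ {C,T} = {C} (intersection, +0)
IJKR@2: {T} ∪ {C} = {C,T} (union, +1)
KR@3: {T} ∪ {A} = {A,T} (union, +1)
JKR@3: {T} ∩ {A,T} = {T} (intersection, +0)
IJKR@3: {A} ∪ {T} = {A,T} (union, +1)
KR@4: {A} ∪ {T} = {A,T} (union, +1)
JKR@4: {G} ∪ {A,T} = {A,G,T} (union, +1)
IJKR@4: {G} ∩ {A,G,T} = {G} (intersection, +0)
KR@5: {C} ∪ {T} = {C,T} (union, +1)
JKR@5: {G} ∪ {C,T} = {C,G,T} (union, +1)
IJKR@5: {A} ∪ {C,G,T} = {A,C,G,T} (union, +1)
KR@6: {T} ∪ {C} = {C,T} (union, +1)
JKR@6: {C} ∩ {C,T} = {C} (intersection, +0)
IJKR@6: {A} ∪ {C} = {A,C} (union, +1)
KR@7: {C} ∪ {G} = {C,G} (union, +1)
JKR@7: {C} ∩ {C,G} = {C} (intersection, +0)
IJKR@7: {C} ∩ {C} = {C} (intersection, +0)
per-site changes: [1, 2, 2, 2, 2, 3, 2, 1]; total = 15

A,G,T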